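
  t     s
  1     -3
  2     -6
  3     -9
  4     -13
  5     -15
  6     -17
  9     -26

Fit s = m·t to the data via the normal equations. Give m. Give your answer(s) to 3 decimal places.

Compute the Gram sums: Σt·t = 172.
For Aᵀs: Σt·s = -505.
AᵀA·[m]ᵀ = Aᵀs becomes [[172]]·[m]ᵀ = [-505]ᵀ.
m = (-505)/172 = -2.93605.

m = -2.936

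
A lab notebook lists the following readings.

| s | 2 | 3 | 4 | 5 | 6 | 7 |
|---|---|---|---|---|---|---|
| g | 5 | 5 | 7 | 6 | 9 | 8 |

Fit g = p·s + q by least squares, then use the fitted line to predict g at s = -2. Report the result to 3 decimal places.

Setting ∂/∂p … = 0 gives: 139·p + 27·q = 193;  27·p + 6·q = 40.
(Σs·s = 139, Σs = 27, Σ1 = 6, Σs·g = 193, Σg = 40.)
Determinant 139·6 − 27² = 105.
p = (193·6 − 27·40)/105 = 26/35; q = (139·40 − 27·193)/105 = 349/105.
At s = -2: ĝ = (26/35)·(-2) + (349/105)·(1) = 193/105.

ĝ = 1.838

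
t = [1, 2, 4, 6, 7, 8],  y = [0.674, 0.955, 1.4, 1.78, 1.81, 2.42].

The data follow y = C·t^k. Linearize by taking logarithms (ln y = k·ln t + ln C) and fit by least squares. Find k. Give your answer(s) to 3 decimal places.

k = 0.569

Taking logs, ln y = k·ln t + ln C, so regress ln y on ln t.
Σln t = 7.8966, Σ(ln t)² = 13.7233, Σln y = 1.9496, Σln t·ln y = 4.4600.
Equations: 13.7233·k + 7.8966·ln C = 4.4600;  7.8966·k + 6·ln C = 1.9496.
Slope k = (n·Σln t·ln y − Σln t·Σln y)/(n·Σ(ln t)² − (Σln t)²) = (6·4.4600 − 7.8966·1.9496)/19.9843 = 0.56868; ln C = (Σln y − k·Σln t)/n = -0.42350.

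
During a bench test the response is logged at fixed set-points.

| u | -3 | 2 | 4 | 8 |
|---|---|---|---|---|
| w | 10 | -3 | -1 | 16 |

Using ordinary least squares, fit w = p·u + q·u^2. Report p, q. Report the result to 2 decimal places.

p = -2.06, q = 0.50

Compute the Gram sums: Σu·u = 93, Σu·u^2 = 557, Σu^2·u^2 = 4449.
For Aᵀw: Σu·w = 88, Σu^2·w = 1086.
det = 93·4449 − 557² = 103508.
p = (88·4449 − 557·1086)/103508 = -106695/51754; q = (93·1086 − 557·88)/103508 = 25991/51754.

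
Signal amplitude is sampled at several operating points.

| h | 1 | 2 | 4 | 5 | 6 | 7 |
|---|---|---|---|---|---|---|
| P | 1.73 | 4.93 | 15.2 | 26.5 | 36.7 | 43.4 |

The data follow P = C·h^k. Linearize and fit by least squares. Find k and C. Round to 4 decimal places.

Linearized form: ln P = k·ln h + ln C. From the 6 transformed points,
AᵀA = [[11.9895, 7.4265]; [7.4265, 6]], rhs = [23.9450, 15.5151]ᵀ  (here Σln h = 7.4265, Σ(ln h)² = 11.9895, Σln P = 15.5151, Σln h·ln P = 23.9450).
Solving (det = 16.7835): k = 1.69487, ln C = 0.48802, so C = exp(0.48802) = 1.62908.

k = 1.6949, C = 1.6291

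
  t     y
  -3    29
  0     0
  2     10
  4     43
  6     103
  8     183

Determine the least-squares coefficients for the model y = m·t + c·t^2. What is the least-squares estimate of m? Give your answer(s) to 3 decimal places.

Normal-equation sums: Σt·t = 129, Σt·t^2 = 773, Σt^2·t^2 = 5745.
Right-hand side: Σt·y = 2187, Σt^2·y = 16409.
AᵀA·[m, c]ᵀ = Aᵀy becomes [[129, 773]; [773, 5745]]·[m, c]ᵀ = [2187, 16409]ᵀ.
det = 129·5745 − 773² = 143576.
m = (2187·5745 − 773·16409)/143576 = -59921/71788; c = (129·16409 − 773·2187)/143576 = 213105/71788.

m = -0.835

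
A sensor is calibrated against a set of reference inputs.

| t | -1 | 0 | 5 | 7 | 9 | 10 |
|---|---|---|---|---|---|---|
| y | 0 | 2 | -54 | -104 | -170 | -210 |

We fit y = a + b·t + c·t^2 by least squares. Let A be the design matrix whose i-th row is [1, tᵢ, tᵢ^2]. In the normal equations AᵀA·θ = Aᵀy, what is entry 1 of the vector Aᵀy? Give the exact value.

Entry 1 ↔ basis 1, so (Aᵀy)_{1} = Σᵢ yᵢ = (1)·(0) + (1)·(2) + (1)·(-54) + (1)·(-104) + (1)·(-170) + (1)·(-210) = -536.

-536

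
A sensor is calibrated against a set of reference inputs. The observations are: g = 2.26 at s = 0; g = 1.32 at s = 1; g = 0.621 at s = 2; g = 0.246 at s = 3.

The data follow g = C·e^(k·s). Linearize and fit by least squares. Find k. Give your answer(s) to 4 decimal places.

Linearized form: ln g = k·s + ln C. From the 4 transformed points,
Σs = 6.0000, Σ(s)² = 14.0000, Σln g = -0.7859, Σs·ln g = -4.8825.
Equations: 14.0000·k + 6.0000·ln C = -4.8825;  6.0000·k + 4·ln C = -0.7859.
Solving (det = 20.0000): k = -0.74074, ln C = 0.91465.

k = -0.7407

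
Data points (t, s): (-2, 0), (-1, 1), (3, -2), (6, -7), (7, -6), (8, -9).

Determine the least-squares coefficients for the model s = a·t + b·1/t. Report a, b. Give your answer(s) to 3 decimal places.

XᵀX·[a, b]ᵀ = Xᵀs reads: 163·a + 6·b = -163;  6·a + (40217/28224)·b = -809/168.
det = 163·(40217/28224) − 6² = 5539307/28224.
a = ((-163)·(40217/28224) − 6·(-809/168))/(5539307/28224) = -5739899/5539307; b = (163·(-809/168) − 6·(-163))/(5539307/28224) = 5449416/5539307.

a = -1.036, b = 0.984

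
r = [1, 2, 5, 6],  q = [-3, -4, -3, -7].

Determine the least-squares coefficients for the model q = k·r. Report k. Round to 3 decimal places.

k = -1.030

With design matrix X, XᵀX = [[66]] and Xᵀq = [-68]ᵀ.
k = (-68)/66 = -1.0303.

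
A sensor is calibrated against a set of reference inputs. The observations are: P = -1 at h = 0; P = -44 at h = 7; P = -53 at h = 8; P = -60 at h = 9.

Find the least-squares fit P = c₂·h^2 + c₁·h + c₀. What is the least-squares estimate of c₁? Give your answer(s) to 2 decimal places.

From the data, Σh^2·h^2 = 13058, Σh^2·h = 1584, Σh^2 = 194, Σh·h = 194, Σh = 24, Σ1 = 4.
Right-hand side: Σh^2·P = -10408, Σh·P = -1272, ΣP = -158.
So XᵀX·[c₂, c₁, c₀]ᵀ = XᵀP: [[13058, 1584, 194]; [1584, 194, 24]; [194, 24, 4]]·[c₂, c₁, c₀]ᵀ = [-10408, -1272, -158]ᵀ.
Row-reducing yields c₂ = -117/605, c₁ = -14688/3025, c₀ = -2987/3025.

c₁ = -4.86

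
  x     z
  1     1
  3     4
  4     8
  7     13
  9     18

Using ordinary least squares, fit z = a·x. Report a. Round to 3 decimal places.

a = 1.910

Setting ∂/∂a … = 0 gives: 156·a = 298.
(Σx·x = 156, Σx·z = 298.)
Hence a = 298 / 156 ≈ 1.91026.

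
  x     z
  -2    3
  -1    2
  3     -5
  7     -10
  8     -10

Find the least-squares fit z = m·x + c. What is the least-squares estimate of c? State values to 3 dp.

c = 0.134

Setting ∂/∂m … = 0 gives: 127·m + 15·c = -173;  15·m + 5·c = -20.
Eliminating c: 5·(row 1) − 15·(row 2) gives 410·m = 5·(-173) − 15·(-20) = -565, so m = -113/82.
Then c = ((-20) − 15·(-113/82))/5 = 11/82.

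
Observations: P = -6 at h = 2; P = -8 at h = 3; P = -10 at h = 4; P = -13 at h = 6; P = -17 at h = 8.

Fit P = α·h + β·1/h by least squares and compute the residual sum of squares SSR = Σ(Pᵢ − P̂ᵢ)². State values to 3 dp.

Setting ∂/∂α … = 0 gives: 129·α + 5·β = -290;  5·α + (269/576)·β = -299/24.
(Σh·h = 129, Σh·1/h = 5, Σ1/h·1/h = 269/576, Σh·P = -290, Σ1/h·P = -299/24.)
Δ = 129·(269/576) − 5² = 6767/192.
α = ((-290)·(269/576) − 5·(-299/24))/(6767/192) = -42130/20301; β = (129·(-299/24) − 5·(-290))/(6767/192) = -30168/6767.
Residuals: 7706/20301, -1950/6767, -11864/20301, 1317/6767, 3236/20301; SSR = 12829/20301.

SSR = 0.632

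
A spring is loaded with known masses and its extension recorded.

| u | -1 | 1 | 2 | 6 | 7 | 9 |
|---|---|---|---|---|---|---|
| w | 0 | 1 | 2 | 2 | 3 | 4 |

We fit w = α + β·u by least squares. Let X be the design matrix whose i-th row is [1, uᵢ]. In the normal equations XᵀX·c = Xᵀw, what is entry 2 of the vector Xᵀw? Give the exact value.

Entry 2 ↔ basis u, so (Xᵀw)_{2} = Σᵢ (u)·wᵢ = (-1)·(0) + (1)·(1) + (2)·(2) + (6)·(2) + (7)·(3) + (9)·(4) = 74.

74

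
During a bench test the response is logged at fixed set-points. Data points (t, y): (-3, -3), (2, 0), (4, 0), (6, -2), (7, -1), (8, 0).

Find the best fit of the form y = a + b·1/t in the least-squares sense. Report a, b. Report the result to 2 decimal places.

a = -1.53, b = 3.75

The normal system MᵀM·[a, b]ᵀ = Mᵀy is [[6, 143/168]; [143/168, 13757/28224]]·[a, b]ᵀ = [-6, 11/21]ᵀ.
det = 6·(13757/28224) − (143/168)² = 62093/28224.
a = ((-6)·(13757/28224) − (143/168)·(11/21))/(62093/28224) = -95126/62093; b = (6·(11/21) − (143/168)·(-6))/(62093/28224) = 232848/62093.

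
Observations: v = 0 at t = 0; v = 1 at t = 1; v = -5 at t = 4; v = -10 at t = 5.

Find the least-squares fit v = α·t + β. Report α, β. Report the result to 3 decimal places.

Entries of AᵀA: Σt·t = 42, Σt = 10, Σ1 = 4.
Moment sums: Σt·v = -69, Σv = -14.
Eliminating β: 4·(row 1) − 10·(row 2) gives 68·α = 4·(-69) − 10·(-14) = -136, so α = -2.
Then β = ((-14) − 10·(-2))/4 = 3/2.

α = -2.000, β = 1.500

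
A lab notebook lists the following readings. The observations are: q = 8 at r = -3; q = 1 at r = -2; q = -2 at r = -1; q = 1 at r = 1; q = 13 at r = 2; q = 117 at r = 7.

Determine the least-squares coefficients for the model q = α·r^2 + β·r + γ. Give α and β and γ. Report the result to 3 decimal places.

α = 2.038, β = 2.730, γ = -1.918

MᵀM·[α, β, γ]ᵀ = Mᵀq reads: 2516·α + 316·β + 68·γ = 5860;  316·α + 68·β + 4·γ = 822;  68·α + 4·β + 6·γ = 138.
(Σr^2·r^2 = 2516, Σr^2·r = 316, Σr^2 = 68, Σr·r = 68, Σr = 4, Σ1 = 6, Σr^2·q = 5860, Σr·q = 822, Σq = 138.)
Row-reducing yields α = 4451/2184, β = 5963/2184, γ = -349/182.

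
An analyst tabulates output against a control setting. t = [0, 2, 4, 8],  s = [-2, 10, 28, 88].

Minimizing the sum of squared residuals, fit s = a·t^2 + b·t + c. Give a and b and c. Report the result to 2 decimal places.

a = 0.92, b = 3.86, c = -1.84

The normal system XᵀX·[a, b, c]ᵀ = Xᵀs is [[4368, 584, 84]; [584, 84, 14]; [84, 14, 4]]·[a, b, c]ᵀ = [6120, 836, 124]ᵀ.
Solving the 3×3 system (Gaussian elimination) gives a = 81/88, b = 849/220, c = -101/55.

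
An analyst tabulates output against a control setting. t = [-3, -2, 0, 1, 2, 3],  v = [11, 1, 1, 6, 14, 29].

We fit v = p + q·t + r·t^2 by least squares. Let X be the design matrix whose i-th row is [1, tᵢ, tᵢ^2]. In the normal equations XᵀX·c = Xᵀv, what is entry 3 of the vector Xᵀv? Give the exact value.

426

Entry 3 ↔ basis t^2, so (Xᵀv)_{3} = Σᵢ (t^2)·vᵢ = (9)·(11) + (4)·(1) + (0)·(1) + (1)·(6) + (4)·(14) + (9)·(29) = 426.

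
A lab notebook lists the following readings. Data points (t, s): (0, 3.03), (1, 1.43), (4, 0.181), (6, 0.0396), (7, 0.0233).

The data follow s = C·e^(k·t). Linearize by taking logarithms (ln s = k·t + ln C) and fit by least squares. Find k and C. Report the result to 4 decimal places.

k = -0.7026, C = 2.9535

Let Y = ln s. Fitting Y = k·t + ln C by least squares:
XᵀX = [[102.0000, 18.0000]; [18.0000, 5]], rhs = [-52.1680, -7.2312]ᵀ  (here Σt = 18.0000, Σ(t)² = 102.0000, Σln s = -7.2312, Σt·ln s = -52.1680).
Δ = 102.0000·5 − (18.0000)² = 186.0000; k = (-52.1680·5 − 18.0000·-7.2312)/186.0000 = -0.70257, ln C = (102.0000·-7.2312 − 18.0000·-52.1680)/186.0000 = 1.08300, so C = exp(1.08300) = 2.95351.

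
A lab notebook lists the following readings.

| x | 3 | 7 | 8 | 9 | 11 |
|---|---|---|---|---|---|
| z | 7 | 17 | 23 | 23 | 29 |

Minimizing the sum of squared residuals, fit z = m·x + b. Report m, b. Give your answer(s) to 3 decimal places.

m = 2.773, b = -1.273

Sums needed: Σx·x = 324, Σx = 38, Σ1 = 5.
For Mᵀz: Σx·z = 850, Σz = 99.
det = 324·5 − 38² = 176.
m = (850·5 − 38·99)/176 = 61/22; b = (324·99 − 38·850)/176 = -14/11.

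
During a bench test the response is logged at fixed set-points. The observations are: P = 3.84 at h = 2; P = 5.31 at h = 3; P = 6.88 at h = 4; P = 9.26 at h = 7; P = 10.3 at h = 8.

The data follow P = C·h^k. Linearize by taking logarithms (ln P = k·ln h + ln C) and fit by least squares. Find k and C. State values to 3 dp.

Let Y = ln P. Fitting Y = k·ln h + ln C by least squares:
XᵀX = [[11.7199, 7.2034]; [7.2034, 5]], rhs = [14.6211, 9.5015]ᵀ  (here Σln h = 7.2034, Σ(ln h)² = 11.7199, Σln P = 9.5015, Σln h·ln P = 14.6211).
Slope k = (n·Σln h·ln P − Σln h·Σln P)/(n·Σ(ln h)² − (Σln h)²) = (5·14.6211 − 7.2034·9.5015)/6.7102 = 0.69474; ln C = (Σln P − k·Σln h)/n = 0.89940, so C = exp(0.89940) = 2.45813.

k = 0.695, C = 2.458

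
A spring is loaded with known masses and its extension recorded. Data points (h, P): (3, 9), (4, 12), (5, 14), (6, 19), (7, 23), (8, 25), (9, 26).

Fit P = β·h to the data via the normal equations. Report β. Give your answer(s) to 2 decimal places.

MᵀM·[β]ᵀ = MᵀP reads: 280·β = 854.
(Σh·h = 280, Σh·P = 854.)
β = 854/280 = 3.05.

β = 3.05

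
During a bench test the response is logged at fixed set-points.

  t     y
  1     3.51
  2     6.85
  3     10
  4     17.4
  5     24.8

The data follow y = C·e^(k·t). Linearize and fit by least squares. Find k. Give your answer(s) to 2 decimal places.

k = 0.48

With ln yᵢ as the transformed response and tᵢ as the regressor:
Σt = 15.0000, Σ(t)² = 55.0000, Σln y = 11.5498, Σt·ln y = 39.4920.
Equations: 55.0000·k + 15.0000·ln C = 39.4920;  15.0000·k + 5·ln C = 11.5498.
Δ = 55.0000·5 − (15.0000)² = 50.0000; k = (39.4920·5 − 15.0000·11.5498)/50.0000 = 0.48427, ln C = (55.0000·11.5498 − 15.0000·39.4920)/50.0000 = 0.85715.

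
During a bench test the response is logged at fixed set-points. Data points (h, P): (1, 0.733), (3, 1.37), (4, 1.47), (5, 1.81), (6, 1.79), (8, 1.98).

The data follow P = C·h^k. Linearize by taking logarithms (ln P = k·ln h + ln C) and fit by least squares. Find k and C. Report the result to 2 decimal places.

With ln Pᵢ as the transformed response and ln hᵢ as the regressor:
XᵀX = [[13.2535, 7.9655]; [7.9655, 6]], rhs = [4.2985, 2.2481]ᵀ  (here Σln h = 7.9655, Σ(ln h)² = 13.2535, Σln P = 2.2481, Σln h·ln P = 4.2985).
Solving (det = 16.0713): k = 0.49055, ln C = -0.27656, so C = exp(-0.27656) = 0.75839.

k = 0.49, C = 0.76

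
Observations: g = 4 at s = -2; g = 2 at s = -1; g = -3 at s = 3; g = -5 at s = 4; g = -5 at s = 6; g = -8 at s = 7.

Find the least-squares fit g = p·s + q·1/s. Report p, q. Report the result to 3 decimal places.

p = -1.010, q = -1.471

The normal equations are: 115·p + 6·q = -125;  6·p + (10385/7056)·q = -691/84.
Determinant 115·(10385/7056) − 6² = 940259/7056.
p = ((-125)·(10385/7056) − 6·(-691/84))/(940259/7056) = -949861/940259; q = (115·(-691/84) − 6·(-125))/(940259/7056) = -1383060/940259.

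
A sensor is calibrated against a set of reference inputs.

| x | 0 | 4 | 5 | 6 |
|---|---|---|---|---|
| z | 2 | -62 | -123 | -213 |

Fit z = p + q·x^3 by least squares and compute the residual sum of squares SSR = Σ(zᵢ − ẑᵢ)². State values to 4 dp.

Setting ∂/∂p … = 0 gives: 4·p + 405·q = -396;  405·p + 66377·q = -65351.
Δ = 4·66377 − 405² = 101483.
p = ((-396)·66377 − 405·(-65351))/101483 = 181863/101483; q = (4·(-65351) − 405·(-396))/101483 = -101024/101483.
Residuals: 21103/101483, -8273/101483, -36272/101483, 23442/101483; SSR = 23442/101483.

SSR = 0.2310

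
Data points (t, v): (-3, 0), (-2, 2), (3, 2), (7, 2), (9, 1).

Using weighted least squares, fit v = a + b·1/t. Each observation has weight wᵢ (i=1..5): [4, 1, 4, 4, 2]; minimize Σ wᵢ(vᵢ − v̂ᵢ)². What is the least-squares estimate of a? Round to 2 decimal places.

Sums needed: Σwᵢ·1 = 15, Σwᵢ·1/t = 37/126, Σwᵢ·1/t·1/t = 19769/15876.
Moment sums: Σwᵢ·v = 20, Σwᵢ·1/t·v = 191/63.
Normal equations: [[15, 37/126]; [37/126, 19769/15876]]·[a, b]ᵀ = [20, 191/63]ᵀ.
Δ = 15·(19769/15876) − (37/126)² = 147583/7938.
a = (20·(19769/15876) − (37/126)·(191/63))/(147583/7938) = 190623/147583; b = (15·(191/63) − (37/126)·20)/(147583/7938) = 314370/147583.

a = 1.29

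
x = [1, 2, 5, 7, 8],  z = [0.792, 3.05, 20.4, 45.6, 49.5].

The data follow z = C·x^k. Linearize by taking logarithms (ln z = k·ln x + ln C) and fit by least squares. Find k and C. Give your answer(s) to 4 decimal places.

Linearized form: ln z = k·ln x + ln C. From the 5 transformed points,
XᵀX = [[11.1814, 6.3279]; [6.3279, 5]], rhs = [21.1734, 11.6194]ᵀ  (here Σln x = 6.3279, Σ(ln x)² = 11.1814, Σln z = 11.6194, Σln x·ln z = 21.1734).
Solving (det = 15.8642): k = 2.03858, ln C = -0.25613, so C = exp(-0.25613) = 0.77404.

k = 2.0386, C = 0.7740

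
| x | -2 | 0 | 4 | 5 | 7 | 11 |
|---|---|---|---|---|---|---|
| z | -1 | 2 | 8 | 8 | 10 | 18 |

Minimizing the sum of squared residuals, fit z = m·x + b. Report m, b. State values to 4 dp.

MᵀM·[m, b]ᵀ = Mᵀz reads: 215·m + 25·b = 342;  25·m + 6·b = 45.
Determinant 215·6 − 25² = 665.
m = (342·6 − 25·45)/665 = 927/665; b = (215·45 − 25·342)/665 = 225/133.

m = 1.3940, b = 1.6917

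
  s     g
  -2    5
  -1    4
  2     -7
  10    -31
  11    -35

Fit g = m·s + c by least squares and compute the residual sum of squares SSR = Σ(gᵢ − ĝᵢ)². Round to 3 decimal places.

Compute the Gram sums: Σs·s = 230, Σs = 20, Σ1 = 5.
And Σs·g = -723, Σg = -64.
Normal equations: [[230, 20]; [20, 5]]·[m, c]ᵀ = [-723, -64]ᵀ.
Eliminating c: 5·(row 1) − 20·(row 2) gives 750·m = 5·(-723) − 20·(-64) = -2335, so m = -467/150.
Then c = ((-64) − 20·(-467/150))/5 = -26/75.
Residuals: -22/25, 37/30, -32/75, 12/25, -61/150; SSR = 431/150.

SSR = 2.873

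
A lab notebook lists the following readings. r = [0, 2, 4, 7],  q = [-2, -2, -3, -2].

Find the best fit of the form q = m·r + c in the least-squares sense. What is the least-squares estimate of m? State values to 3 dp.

Setting ∂/∂m … = 0 gives: 69·m + 13·c = -30;  13·m + 4·c = -9.
(Σr·r = 69, Σr = 13, Σ1 = 4, Σr·q = -30, Σq = -9.)
Δ = 69·4 − 13² = 107.
m = ((-30)·4 − 13·(-9))/107 = -3/107; c = (69·(-9) − 13·(-30))/107 = -231/107.

m = -0.028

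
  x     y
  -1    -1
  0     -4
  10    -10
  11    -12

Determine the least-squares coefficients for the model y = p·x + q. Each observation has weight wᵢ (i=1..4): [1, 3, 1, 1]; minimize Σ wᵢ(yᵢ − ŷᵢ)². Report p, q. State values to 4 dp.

With design matrix A, AᵀWA = [[222, 20]; [20, 6]] and AᵀWy = [-231, -35]ᵀ.
det = 222·6 − 20² = 932.
p = ((-231)·6 − 20·(-35))/932 = -343/466; q = (222·(-35) − 20·(-231))/932 = -1575/466.

p = -0.7361, q = -3.3798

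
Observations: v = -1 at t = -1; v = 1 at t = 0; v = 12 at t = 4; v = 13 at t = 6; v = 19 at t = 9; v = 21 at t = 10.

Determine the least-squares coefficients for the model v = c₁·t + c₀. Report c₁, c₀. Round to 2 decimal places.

c₁ = 1.98, c₀ = 1.59

AᵀA·[c₁, c₀]ᵀ = Aᵀv reads: 234·c₁ + 28·c₀ = 508;  28·c₁ + 6·c₀ = 65.
Δ = 234·6 − 28² = 620.
c₁ = (508·6 − 28·65)/620 = 307/155; c₀ = (234·65 − 28·508)/620 = 493/310.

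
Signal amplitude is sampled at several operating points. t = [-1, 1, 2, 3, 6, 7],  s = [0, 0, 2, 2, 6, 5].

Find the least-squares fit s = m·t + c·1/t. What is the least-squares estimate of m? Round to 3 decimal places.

Compute the Gram sums: Σt·t = 100, Σt·1/t = 6, Σ1/t·1/t = 2125/882.
And Σt·s = 81, Σ1/t·s = 71/21.
So XᵀX·[m, c]ᵀ = Xᵀs: [[100, 6]; [6, 2125/882]]·[m, c]ᵀ = [81, 71/21]ᵀ.
Δ = 100·(2125/882) − 6² = 90374/441.
m = (81·(2125/882) − 6·(71/21))/(90374/441) = 154233/180748; c = (100·(71/21) − 6·81)/(90374/441) = -32613/45187.

m = 0.853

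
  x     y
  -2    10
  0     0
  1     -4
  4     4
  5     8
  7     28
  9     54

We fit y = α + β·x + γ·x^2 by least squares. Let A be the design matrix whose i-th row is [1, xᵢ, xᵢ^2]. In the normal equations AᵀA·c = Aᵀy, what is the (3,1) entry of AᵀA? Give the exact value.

176

Row 3 ↔ basis x^2, column 1 ↔ basis 1, so (AᵀA)_{3,1} = Σᵢ x^2 = (4)·(1) + (0)·(1) + (1)·(1) + (16)·(1) + (25)·(1) + (49)·(1) + (81)·(1) = 176.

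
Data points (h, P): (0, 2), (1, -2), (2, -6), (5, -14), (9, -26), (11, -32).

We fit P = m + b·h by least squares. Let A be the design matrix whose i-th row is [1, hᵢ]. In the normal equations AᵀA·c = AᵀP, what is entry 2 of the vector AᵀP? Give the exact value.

Entry 2 ↔ basis h, so (AᵀP)_{2} = Σᵢ (h)·Pᵢ = (0)·(2) + (1)·(-2) + (2)·(-6) + (5)·(-14) + (9)·(-26) + (11)·(-32) = -670.

-670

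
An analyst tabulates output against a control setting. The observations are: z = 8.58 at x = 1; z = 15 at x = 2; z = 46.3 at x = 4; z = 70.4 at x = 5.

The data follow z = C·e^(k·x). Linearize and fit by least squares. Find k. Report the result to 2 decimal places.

Linearized form: ln z = k·x + ln C. From the 4 transformed points,
Over the data: Σx = 12.0000, Σ(x)² = 46.0000, Σln z = 12.9468, Σx·ln z = 44.1771.
Normal system: [[46.0000, 12.0000]; [12.0000, 4]]·[k, ln C]ᵀ = [44.1771, 12.9468]ᵀ.
Solving (det = 40.0000): k = 0.53366, ln C = 1.63572.

k = 0.53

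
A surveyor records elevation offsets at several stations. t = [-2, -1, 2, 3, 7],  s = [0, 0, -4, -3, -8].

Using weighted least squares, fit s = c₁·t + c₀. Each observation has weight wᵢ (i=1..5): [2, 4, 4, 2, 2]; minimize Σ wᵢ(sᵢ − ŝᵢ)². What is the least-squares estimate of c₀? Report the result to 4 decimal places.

Compute the Gram sums: Σwᵢ·t·t = 144, Σwᵢ·t = 20, Σwᵢ·1 = 14.
Right-hand side: Σwᵢ·t·s = -162, Σwᵢ·s = -38.
Δ = 144·14 − 20² = 1616.
c₁ = ((-162)·14 − 20·(-38))/1616 = -377/404; c₀ = (144·(-38) − 20·(-162))/1616 = -279/202.

c₀ = -1.3812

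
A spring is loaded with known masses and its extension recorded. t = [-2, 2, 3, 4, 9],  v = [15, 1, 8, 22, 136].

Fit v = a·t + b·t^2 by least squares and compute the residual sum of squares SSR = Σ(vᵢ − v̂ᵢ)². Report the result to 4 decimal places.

SSR = 6.1260

The normal system XᵀX·[a, b]ᵀ = Xᵀv is [[114, 820]; [820, 6930]]·[a, b]ᵀ = [1308, 11504]ᵀ.
Eliminating b: 6930·(row 1) − 820·(row 2) gives 117620·a = 6930·1308 − 820·11504 = -368840, so a = -18442/5881.
Then b = (11504 − 820·(-18442/5881))/6930 = 59724/29405.
Residuals: 17759/29405, -25071/29405, -25646/29405, 60166/29405, -8674/29405; SSR = 180134/29405.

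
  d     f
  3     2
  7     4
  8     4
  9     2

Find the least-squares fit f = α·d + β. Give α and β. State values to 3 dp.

α = 0.145, β = 2.024

Sums needed: Σd·d = 203, Σd = 27, Σ1 = 4.
And Σd·f = 84, Σf = 12.
So MᵀM·[α, β]ᵀ = Mᵀf: [[203, 27]; [27, 4]]·[α, β]ᵀ = [84, 12]ᵀ.
Determinant 203·4 − 27² = 83.
α = (84·4 − 27·12)/83 = 12/83; β = (203·12 − 27·84)/83 = 168/83.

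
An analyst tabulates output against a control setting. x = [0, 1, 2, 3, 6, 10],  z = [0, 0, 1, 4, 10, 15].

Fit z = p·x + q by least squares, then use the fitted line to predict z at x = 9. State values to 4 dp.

ẑ = 13.7692

The normal equations are: 150·p + 22·q = 224;  22·p + 6·q = 30.
(Σx·x = 150, Σx = 22, Σ1 = 6, Σx·z = 224, Σz = 30.)
Eliminating q: 6·(row 1) − 22·(row 2) gives 416·p = 6·224 − 22·30 = 684, so p = 171/104.
Then q = (30 − 22·(171/104))/6 = -107/104.
At x = 9: ẑ = (171/104)·(9) + (-107/104)·(1) = 179/13.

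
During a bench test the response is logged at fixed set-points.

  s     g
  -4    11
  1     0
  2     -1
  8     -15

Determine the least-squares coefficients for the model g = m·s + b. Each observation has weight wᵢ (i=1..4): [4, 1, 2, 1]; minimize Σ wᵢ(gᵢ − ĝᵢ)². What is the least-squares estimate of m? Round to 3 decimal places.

Entries of AᵀWA: Σwᵢ·s·s = 137, Σwᵢ·s = -3, Σwᵢ·1 = 8.
And Σwᵢ·s·g = -300, Σwᵢ·g = 27.
Normal equations: [[137, -3]; [-3, 8]]·[m, b]ᵀ = [-300, 27]ᵀ.
Eliminating b: 8·(row 1) − (-3)·(row 2) gives 1087·m = 8·(-300) − (-3)·27 = -2319, so m = -2319/1087.
Then b = (27 − (-3)·(-2319/1087))/8 = 2799/1087.

m = -2.133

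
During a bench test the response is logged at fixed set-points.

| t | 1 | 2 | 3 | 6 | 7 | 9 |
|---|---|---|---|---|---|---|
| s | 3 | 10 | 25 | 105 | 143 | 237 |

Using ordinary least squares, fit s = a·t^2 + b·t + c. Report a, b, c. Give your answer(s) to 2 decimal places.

The normal equations are: 10356·a + 1324·b + 180·c = 30252;  1324·a + 180·b + 28·c = 3862;  180·a + 28·b + 6·c = 523.
Inverting the 3×3 Gram matrix, [a, b, c]ᵀ = [2285/768, -97/256, -31/96]ᵀ.

a = 2.98, b = -0.38, c = -0.32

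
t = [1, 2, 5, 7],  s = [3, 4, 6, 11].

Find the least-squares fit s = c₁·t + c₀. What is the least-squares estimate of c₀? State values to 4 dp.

c₀ = 1.3846

AᵀA·[c₁, c₀]ᵀ = Aᵀs reads: 79·c₁ + 15·c₀ = 118;  15·c₁ + 4·c₀ = 24.
(Σt·t = 79, Σt = 15, Σ1 = 4, Σt·s = 118, Σs = 24.)
Determinant 79·4 − 15² = 91.
c₁ = (118·4 − 15·24)/91 = 16/13; c₀ = (79·24 − 15·118)/91 = 18/13.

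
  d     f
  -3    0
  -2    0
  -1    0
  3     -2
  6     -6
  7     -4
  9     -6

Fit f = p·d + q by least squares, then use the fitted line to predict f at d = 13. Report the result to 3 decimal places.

f̂ = -8.195

Entries of AᵀA: Σd·d = 189, Σd = 19, Σ1 = 7.
Right-hand side: Σd·f = -124, Σf = -18.
So AᵀA·[p, q]ᵀ = Aᵀf: [[189, 19]; [19, 7]]·[p, q]ᵀ = [-124, -18]ᵀ.
det = 189·7 − 19² = 962.
p = ((-124)·7 − 19·(-18))/962 = -263/481; q = (189·(-18) − 19·(-124))/962 = -523/481.
At d = 13: f̂ = (-263/481)·(13) + (-523/481)·(1) = -3942/481.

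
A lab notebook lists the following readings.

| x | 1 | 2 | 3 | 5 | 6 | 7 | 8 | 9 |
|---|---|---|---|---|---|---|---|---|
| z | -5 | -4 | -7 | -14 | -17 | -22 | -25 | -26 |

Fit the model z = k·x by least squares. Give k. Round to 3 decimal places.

k = -2.952

Compute the Gram sums: Σx·x = 269.
Moment sums: Σx·z = -794.
MᵀM·[k]ᵀ = Mᵀz becomes [[269]]·[k]ᵀ = [-794]ᵀ.
Hence k = -794 / 269 ≈ -2.95167.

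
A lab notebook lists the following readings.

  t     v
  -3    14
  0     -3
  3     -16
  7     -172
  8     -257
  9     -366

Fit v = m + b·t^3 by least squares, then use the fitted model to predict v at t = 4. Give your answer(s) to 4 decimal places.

XᵀX·[m, b]ᵀ = Xᵀv reads: 6·m + 1584·b = -800;  1584·m + 912692·b = -458204.
(Σ1 = 6, Σt^3 = 1584, Σt^3·t^3 = 912692, Σv = -800, Σt^3·v = -458204.)
Eliminating b: 912692·(row 1) − 1584·(row 2) gives 2967096·m = 912692·(-800) − 1584·(-458204) = -4358464, so m = -49528/33717.
Then b = ((-458204) − 1584·(-49528/33717))/912692 = -61751/123629.
At t = 4: v̂ = (-49528/33717)·(1) + (-61751/123629)·(64) = -12401000/370887.

v̂ = -33.4361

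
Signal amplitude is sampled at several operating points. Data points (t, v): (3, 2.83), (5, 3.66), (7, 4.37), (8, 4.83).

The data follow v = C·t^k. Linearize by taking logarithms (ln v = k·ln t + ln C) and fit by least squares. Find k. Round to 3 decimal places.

With ln vᵢ as the transformed response and ln tᵢ as the regressor:
Σln t = 6.7334, Σ(ln t)² = 11.9079, Σln v = 5.3873, Σln t·ln v = 9.3756.
Equations: 11.9079·k + 6.7334·ln C = 9.3756;  6.7334·k + 4·ln C = 5.3873.
Solving (det = 2.2928): k = 0.53525, ln C = 0.44583.

k = 0.535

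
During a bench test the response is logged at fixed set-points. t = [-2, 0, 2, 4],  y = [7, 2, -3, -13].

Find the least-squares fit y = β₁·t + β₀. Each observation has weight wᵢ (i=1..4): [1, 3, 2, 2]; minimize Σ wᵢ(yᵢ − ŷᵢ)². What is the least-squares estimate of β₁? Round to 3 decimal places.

With design matrix A, AᵀWA = [[44, 10]; [10, 8]] and AᵀWy = [-130, -19]ᵀ.
det = 44·8 − 10² = 252.
β₁ = ((-130)·8 − 10·(-19))/252 = -425/126; β₀ = (44·(-19) − 10·(-130))/252 = 116/63.

β₁ = -3.373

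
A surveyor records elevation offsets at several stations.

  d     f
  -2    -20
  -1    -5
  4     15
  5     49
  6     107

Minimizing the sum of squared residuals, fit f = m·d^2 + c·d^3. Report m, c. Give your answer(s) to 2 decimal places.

m = -3.09, c = 1.01

With design matrix X, XᵀX = [[2194, 11892]; [11892, 66442]] and Xᵀf = [5232, 30362]ᵀ.
det = 2194·66442 − 11892² = 4354084.
m = (5232·66442 − 11892·30362)/4354084 = -3360090/1088521; c = (2194·30362 − 11892·5232)/4354084 = 1098821/1088521.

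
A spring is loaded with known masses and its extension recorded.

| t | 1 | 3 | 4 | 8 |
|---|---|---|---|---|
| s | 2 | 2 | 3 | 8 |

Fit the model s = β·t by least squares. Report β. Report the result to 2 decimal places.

Sums needed: Σt·t = 90.
Right-hand side: Σt·s = 84.
Normal equations: [[90]]·[β]ᵀ = [84]ᵀ.
β = 84/90 = 0.933333.

β = 0.93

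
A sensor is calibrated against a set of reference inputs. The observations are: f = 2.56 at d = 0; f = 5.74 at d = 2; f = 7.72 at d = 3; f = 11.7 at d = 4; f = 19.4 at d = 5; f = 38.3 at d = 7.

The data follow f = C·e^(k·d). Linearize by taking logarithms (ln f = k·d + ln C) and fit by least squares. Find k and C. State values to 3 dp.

k = 0.390, C = 2.548

With ln fᵢ as the transformed response and dᵢ as the regressor:
Σd = 21.0000, Σ(d)² = 103.0000, Σln f = 13.8016, Σd·ln f = 59.8092.
Equations: 103.0000·k + 21.0000·ln C = 59.8092;  21.0000·k + 6·ln C = 13.8016.
Solving (det = 177.0000): k = 0.38995, ln C = 0.93542, so C = exp(0.93542) = 2.54830.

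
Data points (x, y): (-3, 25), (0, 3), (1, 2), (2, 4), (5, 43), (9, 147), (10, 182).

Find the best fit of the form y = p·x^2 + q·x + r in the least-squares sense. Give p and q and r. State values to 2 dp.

MᵀM·[p, q, r]ᵀ = Mᵀy reads: 17284·p + 1836·q + 220·r = 31425;  1836·p + 220·q + 24·r = 3293;  220·p + 24·q + 7·r = 406.
Solving the 3×3 system (Gaussian elimination) gives p = 112459/56427, q = -139233/75236, r = 96368/56427.

p = 1.99, q = -1.85, r = 1.71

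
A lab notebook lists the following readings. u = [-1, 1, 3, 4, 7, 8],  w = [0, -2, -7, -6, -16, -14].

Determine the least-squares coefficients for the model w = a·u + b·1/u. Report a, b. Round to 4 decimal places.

a = -1.9740, b = 0.8938

Compute the Gram sums: Σu·u = 140, Σu·1/u = 6, Σ1/u·1/u = 62365/28224.
And Σu·w = -271, Σ1/u·w = -829/84.
Eliminating b: (62365/28224)·(row 1) − 6·(row 2) gives (275537/1008)·a = (62365/28224)·(-271) − 6·(-829/84) = -15229651/28224, so a = -15229651/7715036.
Then b = ((-829/84) − 6·(-15229651/7715036))/(62365/28224) = 246288/275537.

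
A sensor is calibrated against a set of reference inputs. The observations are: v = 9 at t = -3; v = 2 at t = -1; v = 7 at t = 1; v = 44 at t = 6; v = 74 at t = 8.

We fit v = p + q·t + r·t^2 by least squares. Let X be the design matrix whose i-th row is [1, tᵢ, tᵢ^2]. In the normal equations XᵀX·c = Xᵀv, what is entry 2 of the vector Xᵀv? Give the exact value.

Entry 2 ↔ basis t, so (Xᵀv)_{2} = Σᵢ (t)·vᵢ = (-3)·(9) + (-1)·(2) + (1)·(7) + (6)·(44) + (8)·(74) = 834.

834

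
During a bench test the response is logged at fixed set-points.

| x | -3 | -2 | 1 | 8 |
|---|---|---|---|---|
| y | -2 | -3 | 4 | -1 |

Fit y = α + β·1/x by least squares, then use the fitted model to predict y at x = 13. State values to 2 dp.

ŷ = -0.48

Compute the Gram sums: Σ1 = 4, Σ1/x = 7/24, Σ1/x·1/x = 793/576.
Right-hand side: Σy = -2, Σ1/x·y = 145/24.
MᵀM·[α, β]ᵀ = Mᵀy becomes [[4, 7/24]; [7/24, 793/576]]·[α, β]ᵀ = [-2, 145/24]ᵀ.
Δ = 4·(793/576) − (7/24)² = 347/64.
α = ((-2)·(793/576) − (7/24)·(145/24))/(347/64) = -289/347; β = (4·(145/24) − (7/24)·(-2))/(347/64) = 1584/347.
At x = 13: ŷ = (-289/347)·(1) + (1584/347)·(1/13) = -2173/4511.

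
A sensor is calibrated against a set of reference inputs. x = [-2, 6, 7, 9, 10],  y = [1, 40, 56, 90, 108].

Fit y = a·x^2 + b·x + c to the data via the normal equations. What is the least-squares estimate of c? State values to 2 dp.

The normal system AᵀA·[a, b, c]ᵀ = Aᵀy is [[20274, 2280, 270]; [2280, 270, 30]; [270, 30, 5]]·[a, b, c]ᵀ = [22278, 2520, 295]ᵀ.
Row-reducing yields a = 424/427, b = 449/427, c = -397/427.

c = -0.93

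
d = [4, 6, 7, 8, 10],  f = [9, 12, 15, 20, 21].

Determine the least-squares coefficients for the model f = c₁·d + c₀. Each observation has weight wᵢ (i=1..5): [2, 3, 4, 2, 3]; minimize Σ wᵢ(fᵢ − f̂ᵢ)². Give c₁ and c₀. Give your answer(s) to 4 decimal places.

c₁ = 2.1724, c₀ = -0.0172

With design matrix A, AᵀWA = [[764, 100]; [100, 14]] and AᵀWf = [1658, 217]ᵀ.
Δ = 764·14 − 100² = 696.
c₁ = (1658·14 − 100·217)/696 = 63/29; c₀ = (764·217 − 100·1658)/696 = -1/58.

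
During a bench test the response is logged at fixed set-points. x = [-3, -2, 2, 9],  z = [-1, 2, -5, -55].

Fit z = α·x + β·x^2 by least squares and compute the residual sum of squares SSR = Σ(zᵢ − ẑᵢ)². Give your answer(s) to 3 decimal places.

SSR = 1.847

Compute the Gram sums: Σx·x = 98, Σx·x^2 = 702, Σx^2·x^2 = 6674.
For Aᵀz: Σx·z = -506, Σx^2·z = -4476.
So AᵀA·[α, β]ᵀ = Aᵀz: [[98, 702]; [702, 6674]]·[α, β]ᵀ = [-506, -4476]ᵀ.
Eliminating β: 6674·(row 1) − 702·(row 2) gives 161248·α = 6674·(-506) − 702·(-4476) = -234892, so α = -58723/40312.
Then β = ((-4476) − 702·(-58723/40312))/6674 = -20859/40312.
Residuals: -14375/20156, 23307/20156, -339/20156, 463/20156; SSR = 37219/20156.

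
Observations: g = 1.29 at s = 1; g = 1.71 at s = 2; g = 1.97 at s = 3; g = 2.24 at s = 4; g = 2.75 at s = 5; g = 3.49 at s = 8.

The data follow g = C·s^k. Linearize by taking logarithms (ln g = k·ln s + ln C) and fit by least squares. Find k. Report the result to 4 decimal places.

Linearized form: ln g = k·ln s + ln C. From the 6 transformed points,
Σln s = 6.8669, Σ(ln s)² = 10.5236, Σln g = 4.5371, Σln s·ln g = 6.4620.
Equations: 10.5236·k + 6.8669·ln C = 6.4620;  6.8669·k + 6·ln C = 4.5371.
Δ = 10.5236·6 − (6.8669)² = 15.9867; k = (6.4620·6 − 6.8669·4.5371)/15.9867 = 0.47637, ln C = (10.5236·4.5371 − 6.8669·6.4620)/15.9867 = 0.21099.

k = 0.4764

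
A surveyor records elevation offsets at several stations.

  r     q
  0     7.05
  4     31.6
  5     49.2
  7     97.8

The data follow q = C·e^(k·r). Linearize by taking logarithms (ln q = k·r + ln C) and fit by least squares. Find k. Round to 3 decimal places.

Let Y = ln q. Fitting Y = k·r + ln C by least squares:
Σr = 16.0000, Σ(r)² = 90.0000, Σln q = 13.8850, Σr·ln q = 65.3726.
Equations: 90.0000·k + 16.0000·ln C = 65.3726;  16.0000·k + 4·ln C = 13.8850.
Δ = 90.0000·4 − (16.0000)² = 104.0000; k = (65.3726·4 − 16.0000·13.8850)/104.0000 = 0.37818, ln C = (90.0000·13.8850 − 16.0000·65.3726)/104.0000 = 1.95855.

k = 0.378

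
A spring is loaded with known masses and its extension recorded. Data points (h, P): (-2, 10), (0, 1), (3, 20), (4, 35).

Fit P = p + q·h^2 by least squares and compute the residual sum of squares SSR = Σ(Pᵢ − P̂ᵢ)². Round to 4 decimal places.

Sums needed: Σ1 = 4, Σh^2 = 29, Σh^2·h^2 = 353.
Right-hand side: ΣP = 66, Σh^2·P = 780.
Normal equations: [[4, 29]; [29, 353]]·[p, q]ᵀ = [66, 780]ᵀ.
Eliminating q: 353·(row 1) − 29·(row 2) gives 571·p = 353·66 − 29·780 = 678, so p = 678/571.
Then q = (780 − 29·(678/571))/353 = 1206/571.
Residuals: 208/571, -107/571, -112/571, 11/571; SSR = 118/571.

SSR = 0.2067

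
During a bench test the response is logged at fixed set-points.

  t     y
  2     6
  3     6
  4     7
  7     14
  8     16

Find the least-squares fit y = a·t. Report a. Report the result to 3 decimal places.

a = 2.000

The normal equations are: 142·a = 284.
a = 284/142 = 2.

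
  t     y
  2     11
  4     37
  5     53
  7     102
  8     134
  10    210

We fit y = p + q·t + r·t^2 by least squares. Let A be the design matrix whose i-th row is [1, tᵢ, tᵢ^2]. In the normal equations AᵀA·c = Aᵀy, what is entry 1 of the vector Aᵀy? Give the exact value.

Entry 1 ↔ basis 1, so (Aᵀy)_{1} = Σᵢ yᵢ = (1)·(11) + (1)·(37) + (1)·(53) + (1)·(102) + (1)·(134) + (1)·(210) = 547.

547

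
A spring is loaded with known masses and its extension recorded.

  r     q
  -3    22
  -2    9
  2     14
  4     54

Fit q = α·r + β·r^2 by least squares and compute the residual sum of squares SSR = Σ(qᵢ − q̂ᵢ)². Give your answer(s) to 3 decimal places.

AᵀA·[α, β]ᵀ = Aᵀq reads: 33·α + 37·β = 160;  37·α + 369·β = 1154.
(Σr·r = 33, Σr·r^2 = 37, Σr^2·r^2 = 369, Σr·q = 160, Σr^2·q = 1154.)
Determinant 33·369 − 37² = 10808.
α = (160·369 − 37·1154)/10808 = 8171/5404; β = (33·1154 − 37·160)/10808 = 16081/5404.
Residuals: -332/1351, 327/2702, -2505/2702, 459/1351; SSR = 2837/2702.

SSR = 1.050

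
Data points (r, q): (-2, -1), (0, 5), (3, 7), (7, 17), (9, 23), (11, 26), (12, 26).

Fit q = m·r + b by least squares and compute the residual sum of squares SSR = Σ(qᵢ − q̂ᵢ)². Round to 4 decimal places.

SSR = 13.4275

Sums needed: Σr·r = 408, Σr = 40, Σ1 = 7.
Right-hand side: Σr·q = 947, Σq = 103.
So AᵀA·[m, b]ᵀ = Aᵀq: [[408, 40]; [40, 7]]·[m, b]ᵀ = [947, 103]ᵀ.
Determinant 408·7 − 40² = 1256.
m = (947·7 − 40·103)/1256 = 2509/1256; b = (408·103 − 40·947)/1256 = 518/157.
Residuals: -191/628, 267/157, -2879/1256, -355/1256, 2163/1256, 913/1256, -399/314; SSR = 16865/1256.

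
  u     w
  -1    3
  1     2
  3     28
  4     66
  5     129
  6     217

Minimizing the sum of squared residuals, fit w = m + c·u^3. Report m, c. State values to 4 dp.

Setting ∂/∂m … = 0 gives: 6·m + 432·c = 445;  432·m + 67108·c = 67976.
(Σ1 = 6, Σu^3 = 432, Σu^3·u^3 = 67108, Σw = 445, Σu^3·w = 67976.)
det = 6·67108 − 432² = 216024.
m = (445·67108 − 432·67976)/216024 = 124357/54006; c = (6·67976 − 432·445)/216024 = 8984/9001.

m = 2.3027, c = 0.9981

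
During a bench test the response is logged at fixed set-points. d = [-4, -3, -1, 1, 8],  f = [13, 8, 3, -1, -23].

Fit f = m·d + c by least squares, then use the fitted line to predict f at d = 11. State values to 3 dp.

Normal-equation sums: Σd·d = 91, Σd = 1, Σ1 = 5.
Moment sums: Σd·f = -264, Σf = 0.
Determinant 91·5 − 1² = 454.
m = ((-264)·5 − 1·0)/454 = -660/227; c = (91·0 − 1·(-264))/454 = 132/227.
At d = 11: f̂ = (-660/227)·(11) + (132/227)·(1) = -7128/227.

f̂ = -31.401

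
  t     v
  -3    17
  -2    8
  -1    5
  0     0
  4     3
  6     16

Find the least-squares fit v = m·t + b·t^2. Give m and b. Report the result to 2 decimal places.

m = -2.82, b = 0.91

Setting ∂/∂m … = 0 gives: 66·m + 244·b = 36;  244·m + 1650·b = 814.
(Σt·t = 66, Σt·t^2 = 244, Σt^2·t^2 = 1650, Σt·v = 36, Σt^2·v = 814.)
det = 66·1650 − 244² = 49364.
m = (36·1650 − 244·814)/49364 = -4972/1763; b = (66·814 − 244·36)/49364 = 1605/1763.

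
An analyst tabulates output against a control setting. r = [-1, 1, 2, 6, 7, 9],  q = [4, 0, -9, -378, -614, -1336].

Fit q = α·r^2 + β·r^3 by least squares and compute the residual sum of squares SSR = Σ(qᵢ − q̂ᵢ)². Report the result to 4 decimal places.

With design matrix A, AᵀA = [[10276, 83664]; [83664, 695812]] and Aᵀq = [-151942, -1266270]ᵀ.
Eliminating β: 695812·(row 1) − 83664·(row 2) gives 150499216·α = 695812·(-151942) − 83664·(-1266270) = 218146376, so α = 3895471/2687486.
Then β = ((-1266270) − 83664·(3895471/2687486))/695812 = -5359197/2687486.
Residuals: 747638/1343743, 731863/1343743, 1552159/1343743, 739944/1343743, -1394956/1343743, 420083/1343743; SSR = 4594385/1343743.

SSR = 3.4191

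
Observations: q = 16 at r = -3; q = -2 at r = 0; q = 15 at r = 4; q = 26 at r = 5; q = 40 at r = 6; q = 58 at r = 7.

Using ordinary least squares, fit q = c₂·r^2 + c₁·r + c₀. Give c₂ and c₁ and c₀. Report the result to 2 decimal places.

Sums needed: Σr^2·r^2 = 4659, Σr^2·r = 721, Σr^2 = 135, Σr·r = 135, Σr = 19, Σ1 = 6.
For Aᵀq: Σr^2·q = 5316, Σr·q = 788, Σq = 153.
AᵀA·[c₂, c₁, c₀]ᵀ = Aᵀq becomes [[4659, 721, 135]; [721, 135, 19]; [135, 19, 6]]·[c₂, c₁, c₀]ᵀ = [5316, 788, 153]ᵀ.
Solving the 3×3 system (Gaussian elimination) gives c₂ = 51123/35200, c₁ = -57747/35200, c₀ = -34901/17600.

c₂ = 1.45, c₁ = -1.64, c₀ = -1.98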